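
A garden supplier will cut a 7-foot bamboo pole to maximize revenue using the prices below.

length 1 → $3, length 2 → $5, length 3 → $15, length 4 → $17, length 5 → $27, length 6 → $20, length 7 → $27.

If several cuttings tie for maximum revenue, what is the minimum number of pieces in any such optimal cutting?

Let r[k] be the best obtainable value from length k. For each k, try every first piece i and keep the best of price[i] + r[k−i].
r[1] = 3
r[2] = max(3+3, 5+0) = 6
r[3] = max(3+6, 5+3, 15+0) = 15
r[4] = max(3+15, 5+6, 15+3, 17+0) = 18
r[5] = max(3+18, 5+15, 15+6, 17+3, 27+0) = 27
r[6] = max(3+27, 5+18, 15+15, 17+6, 27+3, 20+0) = 30
r[7] = max(3+30, 5+27, 15+18, …, 20+3, 27+0) = 33
Maximum revenue is $33.
Now minimize piece count subject to staying optimal: for each k, pieces[k] = 1 + min over i with p[i]+r[k−i]=r[k] of pieces[k−i].
pieces[4] = 2
pieces[5] = 1
pieces[6] = 2
pieces[7] = 3

3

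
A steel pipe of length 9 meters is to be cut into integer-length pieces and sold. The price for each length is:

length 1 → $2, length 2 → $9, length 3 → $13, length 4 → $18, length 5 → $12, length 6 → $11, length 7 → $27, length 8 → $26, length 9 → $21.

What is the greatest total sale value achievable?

40

Build best[k] bottom-up: best[k] = max over allowed piece i of (p[i] + best[k−i]).
best[1] = 2
best[2] = 9
best[3] = 13
best[4] = 18  (first piece 2, then best[2]=9)
best[5] = 22  (first piece 2, then best[3]=13)
best[6] = 27  (first piece 2, then best[4]=18)
best[7] = 31  (first piece 2, then best[5]=22)
best[8] = 36  (first piece 2, then best[6]=27)
best[9] = 40  (first piece 2, then best[7]=31)
One optimal cutting: 3 + 2 + 2 + 2 → $13 + $9 + $9 + $9 = $40.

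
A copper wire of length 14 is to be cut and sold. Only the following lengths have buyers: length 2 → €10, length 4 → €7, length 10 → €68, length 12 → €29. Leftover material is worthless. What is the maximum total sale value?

88

Let best[k] be the best obtainable value from length k. For each k, try every first piece i and keep the best of price[i] + best[k−i].
best[1] = 0
best[2] = 10
best[3] = 10
best[4] = 20  (first piece 2, then best[2]=10)
best[5] = 20
best[6] = 30  (first piece 2, then best[4]=20)
best[7] = 30
best[8] = 40  (first piece 2, then best[6]=30)
best[9] = 40
best[10] = 68
best[11] = 68
best[12] = 78  (first piece 2, then best[10]=68)
best[13] = 78
best[14] = 88  (first piece 2, then best[12]=78)
One optimal cutting: 10 + 2 + 2 → €88.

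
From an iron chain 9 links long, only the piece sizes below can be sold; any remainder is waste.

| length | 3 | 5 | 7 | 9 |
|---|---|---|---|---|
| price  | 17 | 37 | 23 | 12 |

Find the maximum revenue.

54

Build best[k] bottom-up: best[k] = max over allowed piece i of (p[i] + best[k−i]).
best[1] = 0
best[2] = 0
best[3] = 17
best[4] = 17
best[5] = max(17+0, 37+0) = 37
best[6] = max(17+17, 37+0) = 37
best[7] = max(17+17, 37+0, 23+0) = 37
best[8] = max(17+37, 37+17, 23+0) = 54
best[9] = max(17+37, 37+17, 23+0, 12+0) = 54
One optimal cutting: pieces 5 + 3 with 1 link of scrap → $54.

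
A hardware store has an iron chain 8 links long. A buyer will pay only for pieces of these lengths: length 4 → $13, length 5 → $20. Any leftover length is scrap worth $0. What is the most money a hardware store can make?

26

Build r[k] bottom-up: r[k] = max over allowed piece i of (p[i] + r[k−i]).
r[1] = 0
r[2] = 0
r[3] = 0
r[4] = 13
r[5] = max(13+0, 20+0) = 20
r[6] = max(13+0, 20+0) = 20
r[7] = max(13+0, 20+0) = 20
r[8] = max(13+13, 20+0) = 26
One optimal cutting: 4 + 4 → $26.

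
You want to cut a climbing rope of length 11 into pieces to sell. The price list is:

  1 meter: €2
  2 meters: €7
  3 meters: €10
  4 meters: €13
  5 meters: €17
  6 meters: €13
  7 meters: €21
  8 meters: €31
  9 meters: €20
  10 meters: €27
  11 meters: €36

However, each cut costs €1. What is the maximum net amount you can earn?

40

Build net[k] bottom-up: net[k] = max over allowed piece i of (p[i] + net[k−i]) − 1 per cut.
net[1] = 2
net[2] = max(2+2-1, 7+0) = 7
net[3] = max(2+7-1, 7+2-1, 10+0) = 10
net[4] = max(2+10-1, 7+7-1, 10+2-1, 13+0) = 13
net[5] = max(2+13-1, 7+10-1, 10+7-1, 13+2-1, 17+0) = 17
net[6] = max(2+17-1, 7+13-1, 10+10-1, 13+7-1, 17+2-1, 13+0) = 19
net[7] = max(2+19-1, 7+17-1, 10+13-1, …, 13+2-1, 21+0) = 23
net[8] = max(2+23-1, 7+19-1, 10+17-1, …, 21+2-1, 31+0) = 31
net[9] = max(2+31-1, 7+23-1, 10+19-1, …, 31+2-1, 20+0) = 32
net[10] = max(2+32-1, 7+31-1, 10+23-1, …, 20+2-1, 27+0) = 37
net[11] = max(2+37-1, 7+32-1, 10+31-1, …, 27+2-1, 36+0) = 40
One optimal plan: pieces 8 + 3 (1 cut) → €41 − €1 = €40.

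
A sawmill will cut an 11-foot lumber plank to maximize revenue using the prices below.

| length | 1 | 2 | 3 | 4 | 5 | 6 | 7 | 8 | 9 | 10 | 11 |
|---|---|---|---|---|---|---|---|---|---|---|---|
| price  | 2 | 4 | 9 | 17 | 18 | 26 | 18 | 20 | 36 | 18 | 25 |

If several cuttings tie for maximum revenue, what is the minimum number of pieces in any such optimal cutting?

3

Let r[k] be the best obtainable value from length k. For each k, try every first piece i and keep the best of price[i] + r[k−i].
r[1] = 2
r[2] = 4  (first piece 1, then r[1]=2)
r[3] = 9
r[4] = 17
r[5] = 19  (first piece 1, then r[4]=17)
r[6] = 26
r[7] = 28  (first piece 1, then r[6]=26)
r[8] = 34  (first piece 4, then r[4]=17)
r[9] = 36  (first piece 1, then r[8]=34)
r[10] = 43  (first piece 4, then r[6]=26)
r[11] = 45  (first piece 1, then r[10]=43)
Maximum revenue is $45.
Now minimize piece count subject to staying optimal: for each k, pieces[k] = 1 + min over i with p[i]+r[k−i]=r[k] of pieces[k−i].
pieces[8] = 2
pieces[9] = 1
pieces[10] = 2
pieces[11] = 3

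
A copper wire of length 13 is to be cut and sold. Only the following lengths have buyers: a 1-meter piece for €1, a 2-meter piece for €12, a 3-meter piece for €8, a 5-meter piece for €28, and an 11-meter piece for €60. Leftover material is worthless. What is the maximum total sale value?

76

Let f[k] be the best obtainable value from length k. For each k, try every first piece i and keep the best of price[i] + f[k−i].
f[1] = 1
f[2] = 12
f[3] = 13  (first piece 1, then f[2]=12)
f[4] = 24  (first piece 2, then f[2]=12)
f[5] = 28
f[6] = 36  (first piece 2, then f[4]=24)
f[7] = 40  (first piece 2, then f[5]=28)
f[8] = 48  (first piece 2, then f[6]=36)
f[9] = 52  (first piece 2, then f[7]=40)
f[10] = 60  (first piece 2, then f[8]=48)
f[11] = 64  (first piece 2, then f[9]=52)
f[12] = 72  (first piece 2, then f[10]=60)
f[13] = 76  (first piece 2, then f[11]=64)
One optimal cutting: 5 + 2 + 2 + 2 + 2 → €76.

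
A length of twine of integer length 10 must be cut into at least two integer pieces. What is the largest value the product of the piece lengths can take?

Define prod[k] = max over 1≤i<k of i · max(k−i, prod[k−i]); the inner max lets the remainder stay uncut if that's better.
prod[2] = 1·max(1,0) = 1·1 = 1
prod[3] = 1·max(2,1) = 1·2 = 2
prod[4] = 2·max(2,1) = 2·2 = 4
prod[5] = 2·max(3,2) = 2·3 = 6
prod[6] = 3·max(3,2) = 3·3 = 9
prod[7] = 2·max(5,6) = 2·6 = 12
prod[8] = 2·max(6,9) = 2·9 = 18
prod[9] = 3·max(6,9) = 3·9 = 27
prod[10] = 2·max(8,18) = 2·18 = 36
One optimal split: 3 + 3 + 2 + 2; product 3·3·2·2 = 36.

36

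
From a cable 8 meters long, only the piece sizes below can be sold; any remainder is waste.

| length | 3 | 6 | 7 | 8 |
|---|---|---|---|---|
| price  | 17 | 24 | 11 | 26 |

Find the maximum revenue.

34

Consider every possible first cut. best[k] is the best of p[i]+best[k−i] over all sellable i≤k.
best[1] = 0
best[2] = 0
best[3] = 17
best[4] = 17
best[5] = 17
best[6] = 34  (first piece 3, then best[3]=17)
best[7] = 34
best[8] = 34
One optimal cutting: pieces 3 + 3 with 2 meters of scrap → 34.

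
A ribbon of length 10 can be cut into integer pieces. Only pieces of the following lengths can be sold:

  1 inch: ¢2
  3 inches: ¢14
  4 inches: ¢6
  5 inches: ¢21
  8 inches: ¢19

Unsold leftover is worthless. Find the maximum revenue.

44

Consider every possible first cut. f[k] is the best of p[i]+f[k−i] over all sellable i≤k.
f[1] = 2
f[2] = 4  (first piece 1, then f[1]=2)
f[3] = max(2+4, 14+0) = 14
f[4] = max(2+14, 14+2, 6+0) = 16
f[5] = max(2+16, 14+4, 6+2, 21+0) = 21
f[6] = max(2+21, 14+14, 6+4, 21+2) = 28
f[7] = max(2+28, 14+16, 6+14, 21+4) = 30
f[8] = max(2+30, 14+21, 6+16, 21+14, 19+0) = 35
f[9] = max(2+35, 14+28, 6+21, 21+16, 19+2) = 42
f[10] = max(2+42, 14+30, 6+28, 21+21, 19+4) = 44
One optimal cutting: 3 + 3 + 3 + 1 → ¢44.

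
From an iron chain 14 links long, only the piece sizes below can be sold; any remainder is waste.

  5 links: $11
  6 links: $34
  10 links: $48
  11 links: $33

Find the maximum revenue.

Let best[k] be the best obtainable value from length k. For each k, try every first piece i and keep the best of price[i] + best[k−i].
best[1] = 0
best[2] = 0
best[3] = 0
best[4] = 0
best[5] = 11
best[6] = 34
best[7] = 34
best[8] = 34
best[9] = 34
best[10] = 48
best[11] = 48
best[12] = 68  (first piece 6, then best[6]=34)
best[13] = 68
best[14] = 68
One optimal cutting: pieces 6 + 6 with 2 links of scrap → $68.

68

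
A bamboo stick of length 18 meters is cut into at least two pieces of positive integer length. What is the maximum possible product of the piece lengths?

729

Let prod[k] be the best product for length k (with at least one cut). For each first piece i, the rest contributes max(k−i, prod[k−i]).
Small cases: prod[2]=1, prod[3]=2, prod[4]=4, prod[5]=6, prod[6]=9, prod[7]=12, prod[8]=18, prod[9]=27, prod[10]=36, prod[11]=54, prod[12]=81, prod[13]=108.
prod[14] = max(1·108, 2·81, 3·54, …, 12·2, 13·1) = 162
prod[15] = max(1·162, 2·108, 3·81, …, 13·2, 14·1) = 243
prod[16] = max(1·243, 2·162, 3·108, …, 14·2, 15·1) = 324
prod[17] = max(1·324, 2·243, 3·162, …, 15·2, 16·1) = 486
prod[18] = max(1·486, 2·324, 3·243, …, 16·2, 17·1) = 729
One optimal split: 3 + 3 + 3 + 3 + 3 + 3; product 3·3·3·3·3·3 = 729.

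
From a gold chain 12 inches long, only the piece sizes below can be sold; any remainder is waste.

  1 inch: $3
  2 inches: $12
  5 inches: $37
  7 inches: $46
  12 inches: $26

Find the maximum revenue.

86

Build f[k] bottom-up: f[k] = max over allowed piece i of (p[i] + f[k−i]).
f[1] = 3
f[2] = max(3+3, 12+0) = 12
f[3] = max(3+12, 12+3) = 15
f[4] = max(3+15, 12+12) = 24
f[5] = max(3+24, 12+15, 37+0) = 37
f[6] = max(3+37, 12+24, 37+3) = 40
f[7] = max(3+40, 12+37, 37+12, 46+0) = 49
f[8] = max(3+49, 12+40, 37+15, 46+3) = 52
f[9] = max(3+52, 12+49, 37+24, 46+12) = 61
f[10] = max(3+61, 12+52, 37+37, 46+15) = 74
f[11] = max(3+74, 12+61, 37+40, 46+24) = 77
f[12] = max(3+77, 12+74, 37+49, 46+37, 26+0) = 86
One optimal cutting: 5 + 5 + 2 → $86.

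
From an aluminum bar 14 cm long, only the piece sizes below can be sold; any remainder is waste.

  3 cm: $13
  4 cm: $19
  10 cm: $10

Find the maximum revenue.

Let best[k] be the best obtainable value from length k. For each k, try every first piece i and keep the best of price[i] + best[k−i].
best[1] = 0
best[2] = 0
best[3] = 13
best[4] = max(13+0, 19+0) = 19
best[5] = max(13+0, 19+0) = 19
best[6] = max(13+13, 19+0) = 26
best[7] = max(13+19, 19+13) = 32
best[8] = max(13+19, 19+19) = 38
best[9] = max(13+26, 19+19) = 39
best[10] = max(13+32, 19+26, 10+0) = 45
best[11] = max(13+38, 19+32, 10+0) = 51
best[12] = max(13+39, 19+38, 10+0) = 57
best[13] = max(13+45, 19+39, 10+13) = 58
best[14] = max(13+51, 19+45, 10+19) = 64
One optimal cutting: 4 + 4 + 3 + 3 → $64.

64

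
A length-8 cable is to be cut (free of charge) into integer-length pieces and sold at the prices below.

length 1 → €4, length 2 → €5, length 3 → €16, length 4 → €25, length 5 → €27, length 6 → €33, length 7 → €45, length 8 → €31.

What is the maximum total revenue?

Build v[k] bottom-up: v[k] = max over allowed piece i of (p[i] + v[k−i]).
v[1] = 4
v[2] = max(4+4, 5+0) = 8
v[3] = max(4+8, 5+4, 16+0) = 16
v[4] = max(4+16, 5+8, 16+4, 25+0) = 25
v[5] = max(4+25, 5+16, 16+8, 25+4, 27+0) = 29
v[6] = max(4+29, 5+25, 16+16, 25+8, 27+4, 33+0) = 33
v[7] = max(4+33, 5+29, 16+25, …, 33+4, 45+0) = 45
v[8] = max(4+45, 5+33, 16+29, …, 45+4, 31+0) = 50
One optimal cutting: 4 + 4 → €25 + €25 = €50.

50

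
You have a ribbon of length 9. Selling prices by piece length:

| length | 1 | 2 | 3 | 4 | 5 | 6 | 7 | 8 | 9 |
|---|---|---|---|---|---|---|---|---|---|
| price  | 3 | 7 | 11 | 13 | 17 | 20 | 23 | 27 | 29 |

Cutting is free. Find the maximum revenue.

33

Build v[k] bottom-up: v[k] = max over allowed piece i of (p[i] + v[k−i]).
v[1] = 3
v[2] = 7
v[3] = 11
v[4] = 14  (first piece 1, then v[3]=11)
v[5] = 18  (first piece 2, then v[3]=11)
v[6] = 22  (first piece 3, then v[3]=11)
v[7] = 25  (first piece 1, then v[6]=22)
v[8] = 29  (first piece 2, then v[6]=22)
v[9] = 33  (first piece 3, then v[6]=22)
One optimal cutting: 3 + 3 + 3 → ¢11 + ¢11 + ¢11 = ¢33.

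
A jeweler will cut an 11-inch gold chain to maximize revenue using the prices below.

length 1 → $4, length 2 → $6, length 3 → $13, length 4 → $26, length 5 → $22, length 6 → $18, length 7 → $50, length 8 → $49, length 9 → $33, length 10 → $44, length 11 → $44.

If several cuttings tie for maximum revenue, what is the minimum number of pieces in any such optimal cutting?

Consider every possible first cut. r[k] is the best of p[i]+r[k−i] over all sellable i≤k.
r[1] = 4
r[2] = max(4+4, 6+0) = 8
r[3] = max(4+8, 6+4, 13+0) = 13
r[4] = max(4+13, 6+8, 13+4, 26+0) = 26
r[5] = max(4+26, 6+13, 13+8, 26+4, 22+0) = 30
r[6] = max(4+30, 6+26, 13+13, 26+8, 22+4, 18+0) = 34
r[7] = max(4+34, 6+30, 13+26, …, 18+4, 50+0) = 50
r[8] = max(4+50, 6+34, 13+30, …, 50+4, 49+0) = 54
r[9] = max(4+54, 6+50, 13+34, …, 49+4, 33+0) = 58
r[10] = max(4+58, 6+54, 13+50, …, 33+4, 44+0) = 63
r[11] = max(4+63, 6+58, 13+54, …, 44+4, 44+0) = 76
Maximum revenue is $76.
Now minimize piece count subject to staying optimal: for each k, pieces[k] = 1 + min over i with p[i]+r[k−i]=r[k] of pieces[k−i].
pieces[8] = 2
pieces[9] = 3
pieces[10] = 2
pieces[11] = 2

2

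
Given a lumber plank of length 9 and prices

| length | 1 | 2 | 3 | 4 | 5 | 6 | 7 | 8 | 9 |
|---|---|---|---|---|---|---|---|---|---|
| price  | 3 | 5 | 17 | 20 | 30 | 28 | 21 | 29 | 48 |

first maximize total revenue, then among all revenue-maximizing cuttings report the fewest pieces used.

3

Build r[k] bottom-up: r[k] = max over allowed piece i of (p[i] + r[k−i]).
r[1] = 3
r[2] = 6  (first piece 1, then r[1]=3)
r[3] = 17
r[4] = 20  (first piece 1, then r[3]=17)
r[5] = 30
r[6] = 34  (first piece 3, then r[3]=17)
r[7] = 37  (first piece 1, then r[6]=34)
r[8] = 47  (first piece 3, then r[5]=30)
r[9] = 51  (first piece 3, then r[6]=34)
Maximum revenue is $51.
Now minimize piece count subject to staying optimal: for each k, pieces[k] = 1 + min over i with p[i]+r[k−i]=r[k] of pieces[k−i].
pieces[6] = 2
pieces[7] = 2
pieces[8] = 2
pieces[9] = 3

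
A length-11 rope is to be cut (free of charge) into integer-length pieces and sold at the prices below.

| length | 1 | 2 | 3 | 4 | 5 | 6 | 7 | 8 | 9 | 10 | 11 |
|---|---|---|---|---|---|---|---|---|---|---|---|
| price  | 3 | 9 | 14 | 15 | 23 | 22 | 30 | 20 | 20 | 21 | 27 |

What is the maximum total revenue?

Let v[k] be the best obtainable value from length k. For each k, try every first piece i and keep the best of price[i] + v[k−i].
v[1] = 3
v[2] = 9
v[3] = 14
v[4] = 18  (first piece 2, then v[2]=9)
v[5] = 23  (first piece 2, then v[3]=14)
v[6] = 28  (first piece 3, then v[3]=14)
v[7] = 32  (first piece 2, then v[5]=23)
v[8] = 37  (first piece 2, then v[6]=28)
v[9] = 42  (first piece 3, then v[6]=28)
v[10] = 46  (first piece 2, then v[8]=37)
v[11] = 51  (first piece 2, then v[9]=42)
One optimal cutting: 3 + 3 + 3 + 2 → 14 + 14 + 14 + 9 = 51.

51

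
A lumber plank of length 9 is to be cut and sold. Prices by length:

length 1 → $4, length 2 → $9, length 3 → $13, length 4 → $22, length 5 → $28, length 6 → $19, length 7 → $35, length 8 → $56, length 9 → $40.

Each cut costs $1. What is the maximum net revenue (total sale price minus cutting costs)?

59

Consider every possible first cut. net[k] is the best of p[i]+net[k−i] over all sellable i≤k, charging 1 whenever i<k.
net[1] = 4
net[2] = 9
net[3] = 13
net[4] = 22
net[5] = 28
net[6] = 31  (first piece 1, then net[5]=28)
net[7] = 36  (first piece 2, then net[5]=28)
net[8] = 56
net[9] = 59  (first piece 1, then net[8]=56)
One optimal plan: pieces 8 + 1 (1 cut) → $60 − $1 = $59.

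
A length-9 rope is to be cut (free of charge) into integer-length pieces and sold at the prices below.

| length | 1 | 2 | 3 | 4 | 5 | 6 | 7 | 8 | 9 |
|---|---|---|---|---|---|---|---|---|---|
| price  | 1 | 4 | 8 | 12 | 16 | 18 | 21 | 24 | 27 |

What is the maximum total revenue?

28

Build v[k] bottom-up: v[k] = max over allowed piece i of (p[i] + v[k−i]).
v[1] = 1
v[2] = 4
v[3] = 8
v[4] = 12
v[5] = 16
v[6] = 18
v[7] = 21
v[8] = 24  (first piece 3, then v[5]=16)
v[9] = 28  (first piece 4, then v[5]=16)
One optimal cutting: 5 + 4 → 16 + 12 = 28.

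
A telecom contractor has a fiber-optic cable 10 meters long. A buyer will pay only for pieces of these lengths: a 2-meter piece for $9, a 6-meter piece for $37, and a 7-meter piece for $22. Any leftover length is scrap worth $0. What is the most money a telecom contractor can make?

Consider every possible first cut. f[k] is the best of p[i]+f[k−i] over all sellable i≤k.
f[1] = 0
f[2] = 9
f[3] = 9
f[4] = 18  (first piece 2, then f[2]=9)
f[5] = 18
f[6] = max(9+18, 37+0) = 37
f[7] = max(9+18, 37+0, 22+0) = 37
f[8] = max(9+37, 37+9, 22+0) = 46
f[9] = max(9+37, 37+9, 22+9) = 46
f[10] = max(9+46, 37+18, 22+9) = 55
One optimal cutting: 6 + 2 + 2 → $55.

55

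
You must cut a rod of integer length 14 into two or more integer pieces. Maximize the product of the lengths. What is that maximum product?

162

Define prod[k] = max over 1≤i<k of i · max(k−i, prod[k−i]); the inner max lets the remainder stay uncut if that's better.
Small cases: prod[2]=1, prod[3]=2, prod[4]=4, prod[5]=6, prod[6]=9, prod[7]=12, prod[8]=18, prod[9]=27.
prod[10] = 2·max(8,18) = 2·18 = 36
prod[11] = 2·max(9,27) = 2·27 = 54
prod[12] = 3·max(9,27) = 3·27 = 81
prod[13] = 2·max(11,54) = 2·54 = 108
prod[14] = 2·max(12,81) = 2·81 = 162
One optimal split: 3 + 3 + 3 + 3 + 2; product 3·3·3·3·2 = 162.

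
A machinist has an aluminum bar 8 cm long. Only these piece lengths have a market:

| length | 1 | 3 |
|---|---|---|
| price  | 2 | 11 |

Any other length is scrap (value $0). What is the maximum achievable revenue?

26

Build r[k] bottom-up: r[k] = max over allowed piece i of (p[i] + r[k−i]).
r[1] = 2
r[2] = 4  (first piece 1, then r[1]=2)
r[3] = max(2+4, 11+0) = 11
r[4] = max(2+11, 11+2) = 13
r[5] = max(2+13, 11+4) = 15
r[6] = max(2+15, 11+11) = 22
r[7] = max(2+22, 11+13) = 24
r[8] = max(2+24, 11+15) = 26
One optimal cutting: 3 + 3 + 1 + 1 → $26.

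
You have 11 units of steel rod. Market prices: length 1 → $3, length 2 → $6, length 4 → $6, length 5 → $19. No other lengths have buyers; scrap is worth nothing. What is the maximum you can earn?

41

Consider every possible first cut. best[k] is the best of p[i]+best[k−i] over all sellable i≤k.
best[1] = 3
best[2] = max(3+3, 6+0) = 6
best[3] = max(3+6, 6+3) = 9
best[4] = max(3+9, 6+6, 6+0) = 12
best[5] = max(3+12, 6+9, 6+3, 19+0) = 19
best[6] = max(3+19, 6+12, 6+6, 19+3) = 22
best[7] = max(3+22, 6+19, 6+9, 19+6) = 25
best[8] = max(3+25, 6+22, 6+12, 19+9) = 28
best[9] = max(3+28, 6+25, 6+19, 19+12) = 31
best[10] = max(3+31, 6+28, 6+22, 19+19) = 38
best[11] = max(3+38, 6+31, 6+25, 19+22) = 41
One optimal cutting: 5 + 5 + 1 → $41.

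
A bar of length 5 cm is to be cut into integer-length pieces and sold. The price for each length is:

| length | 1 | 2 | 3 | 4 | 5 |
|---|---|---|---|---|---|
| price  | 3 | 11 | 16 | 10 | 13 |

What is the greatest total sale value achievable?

Consider every possible first cut. r[k] is the best of p[i]+r[k−i] over all sellable i≤k.
r[1] = 3
r[2] = max(3+3, 11+0) = 11
r[3] = max(3+11, 11+3, 16+0) = 16
r[4] = max(3+16, 11+11, 16+3, 10+0) = 22
r[5] = max(3+22, 11+16, 16+11, 10+3, 13+0) = 27
One optimal cutting: 3 + 2 → 16 + 11 = 27.

27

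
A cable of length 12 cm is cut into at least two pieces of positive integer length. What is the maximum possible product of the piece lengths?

81

Fill m[k] for k=2..12: at each k try every first piece i and multiply by the better of (k−i) uncut or m[k−i].
Small cases: m[2]=1, m[3]=2, m[4]=4, m[5]=6, m[6]=9.
m[7] = 2*max(5,6) = 2*6 = 12
m[8] = 2*max(6,9) = 2*9 = 18
m[9] = 3*max(6,9) = 3*9 = 27
m[10] = 2*max(8,18) = 2*18 = 36
m[11] = 2*max(9,27) = 2*27 = 54
m[12] = 3*max(9,27) = 3*27 = 81
One optimal split: 3 + 3 + 3 + 3; product 3*3*3*3 = 81.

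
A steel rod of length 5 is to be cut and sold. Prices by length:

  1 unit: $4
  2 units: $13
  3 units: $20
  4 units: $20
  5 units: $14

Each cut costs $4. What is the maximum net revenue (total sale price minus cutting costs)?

29

Let v[k] be the best obtainable value from length k. For each k, try every first piece i and keep the best of price[i] + v[k−i] minus the 4 cut fee when i<k.
v[1] = 4
v[2] = 13
v[3] = 20
v[4] = 22  (first piece 2, then v[2]=13)
v[5] = 29  (first piece 2, then v[3]=20)
One optimal plan: pieces 3 + 2 (1 cut) → $33 − $4 = $29.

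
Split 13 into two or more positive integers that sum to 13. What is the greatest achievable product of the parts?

108

Let prod[k] be the best product for length k (with at least one cut). For each first piece i, the rest contributes max(k−i, prod[k−i]).
Small cases: prod[2]=1, prod[3]=2, prod[4]=4, prod[5]=6.
prod[6] = max(1·6, 2·4, 3·3, 4·2, 5·1) = 9
prod[7] = max(1·9, 2·6, 3·4, 4·3, 5·2, 6·1) = 12
prod[8] = max(1·12, 2·9, 3·6, …, 6·2, 7·1) = 18
prod[9] = max(1·18, 2·12, 3·9, …, 7·2, 8·1) = 27
prod[10] = max(1·27, 2·18, 3·12, …, 8·2, 9·1) = 36
prod[11] = max(1·36, 2·27, 3·18, …, 9·2, 10·1) = 54
prod[12] = max(1·54, 2·36, 3·27, …, 10·2, 11·1) = 81
prod[13] = max(1·81, 2·54, 3·36, …, 11·2, 12·1) = 108
One optimal split: 3 + 3 + 3 + 2 + 2; product 3·3·3·2·2 = 108.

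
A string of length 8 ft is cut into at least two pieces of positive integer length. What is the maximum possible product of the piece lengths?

Fill f[k] for k=2..8: at each k try every first piece i and multiply by the better of (k−i) uncut or f[k−i].
f[2] = 1*max(1,0) = 1*1 = 1
f[3] = 1*max(2,1) = 1*2 = 2
f[4] = 2*max(2,1) = 2*2 = 4
f[5] = 2*max(3,2) = 2*3 = 6
f[6] = 3*max(3,2) = 3*3 = 9
f[7] = 2*max(5,6) = 2*6 = 12
f[8] = 2*max(6,9) = 2*9 = 18
One optimal split: 3 + 3 + 2; product 3*3*2 = 18.

18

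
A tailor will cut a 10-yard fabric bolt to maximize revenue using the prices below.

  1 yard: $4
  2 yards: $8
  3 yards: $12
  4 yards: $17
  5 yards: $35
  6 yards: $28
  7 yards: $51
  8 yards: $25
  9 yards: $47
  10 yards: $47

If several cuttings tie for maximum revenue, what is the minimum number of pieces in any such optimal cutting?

Consider every possible first cut. r[k] is the best of p[i]+r[k−i] over all sellable i≤k.
r[1] = 4
r[2] = 8  (first piece 1, then r[1]=4)
r[3] = 12  (first piece 1, then r[2]=8)
r[4] = 17
r[5] = 35
r[6] = 39  (first piece 1, then r[5]=35)
r[7] = 51
r[8] = 55  (first piece 1, then r[7]=51)
r[9] = 59  (first piece 1, then r[8]=55)
r[10] = 70  (first piece 5, then r[5]=35)
Maximum revenue is $70.
Now minimize piece count subject to staying optimal: for each k, pieces[k] = 1 + min over i with p[i]+r[k−i]=r[k] of pieces[k−i].
pieces[7] = 1
pieces[8] = 2
pieces[9] = 2
pieces[10] = 2

2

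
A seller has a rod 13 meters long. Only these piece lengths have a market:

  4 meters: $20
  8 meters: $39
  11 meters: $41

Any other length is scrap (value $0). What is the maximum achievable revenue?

Build best[k] bottom-up: best[k] = max over allowed piece i of (p[i] + best[k−i]).
best[1] = 0
best[2] = 0
best[3] = 0
best[4] = 20
best[5] = 20
best[6] = 20
best[7] = 20
best[8] = 40  (first piece 4, then best[4]=20)
best[9] = 40
best[10] = 40
best[11] = 41
best[12] = 60  (first piece 4, then best[8]=40)
best[13] = 60
One optimal cutting: pieces 4 + 4 + 4 with 1 meter of scrap → $60.

60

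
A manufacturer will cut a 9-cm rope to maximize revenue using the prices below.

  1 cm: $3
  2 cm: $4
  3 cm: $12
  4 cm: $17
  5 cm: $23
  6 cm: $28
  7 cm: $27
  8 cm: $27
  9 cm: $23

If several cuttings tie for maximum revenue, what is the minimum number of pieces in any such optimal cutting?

Build r[k] bottom-up: r[k] = max over allowed piece i of (p[i] + r[k−i]).
r[1] = 3
r[2] = 6  (first piece 1, then r[1]=3)
r[3] = 12
r[4] = 17
r[5] = 23
r[6] = 28
r[7] = 31  (first piece 1, then r[6]=28)
r[8] = 35  (first piece 3, then r[5]=23)
r[9] = 40  (first piece 3, then r[6]=28)
Maximum revenue is $40.
Now minimize piece count subject to staying optimal: for each k, pieces[k] = 1 + min over i with p[i]+r[k−i]=r[k] of pieces[k−i].
pieces[6] = 1
pieces[7] = 2
pieces[8] = 2
pieces[9] = 2

2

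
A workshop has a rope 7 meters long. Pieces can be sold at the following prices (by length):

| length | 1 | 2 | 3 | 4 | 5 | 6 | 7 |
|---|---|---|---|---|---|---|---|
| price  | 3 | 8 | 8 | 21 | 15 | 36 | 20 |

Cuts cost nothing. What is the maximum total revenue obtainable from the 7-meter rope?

Let best[k] be the best obtainable value from length k. For each k, try every first piece i and keep the best of price[i] + best[k−i].
best[1] = 3
best[2] = max(3+3, 8+0) = 8
best[3] = max(3+8, 8+3, 8+0) = 11
best[4] = max(3+11, 8+8, 8+3, 21+0) = 21
best[5] = max(3+21, 8+11, 8+8, 21+3, 15+0) = 24
best[6] = max(3+24, 8+21, 8+11, 21+8, 15+3, 36+0) = 36
best[7] = max(3+36, 8+24, 8+21, …, 36+3, 20+0) = 39
One optimal cutting: 6 + 1 → $36 + $3 = $39.

39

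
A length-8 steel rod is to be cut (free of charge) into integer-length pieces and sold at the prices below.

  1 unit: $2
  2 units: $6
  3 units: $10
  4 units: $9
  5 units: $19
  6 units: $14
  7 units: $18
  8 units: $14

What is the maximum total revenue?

Build R[k] bottom-up: R[k] = max over allowed piece i of (p[i] + R[k−i]).
R[1] = 2
R[2] = max(2+2, 6+0) = 6
R[3] = max(2+6, 6+2, 10+0) = 10
R[4] = max(2+10, 6+6, 10+2, 9+0) = 12
R[5] = max(2+12, 6+10, 10+6, 9+2, 19+0) = 19
R[6] = max(2+19, 6+12, 10+10, 9+6, 19+2, 14+0) = 21
R[7] = max(2+21, 6+19, 10+12, …, 14+2, 18+0) = 25
R[8] = max(2+25, 6+21, 10+19, …, 18+2, 14+0) = 29
One optimal cutting: 5 + 3 → $19 + $10 = $29.

29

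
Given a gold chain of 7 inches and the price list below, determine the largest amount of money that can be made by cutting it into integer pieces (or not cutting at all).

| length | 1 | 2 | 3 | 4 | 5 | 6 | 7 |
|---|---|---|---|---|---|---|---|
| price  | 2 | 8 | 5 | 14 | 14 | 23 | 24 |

26

Let R[k] be the best obtainable value from length k. For each k, try every first piece i and keep the best of price[i] + R[k−i].
R[1] = 2
R[2] = max(2+2, 8+0) = 8
R[3] = max(2+8, 8+2, 5+0) = 10
R[4] = max(2+10, 8+8, 5+2, 14+0) = 16
R[5] = max(2+16, 8+10, 5+8, 14+2, 14+0) = 18
R[6] = max(2+18, 8+16, 5+10, 14+8, 14+2, 23+0) = 24
R[7] = max(2+24, 8+18, 5+16, …, 23+2, 24+0) = 26
One optimal cutting: 2 + 2 + 2 + 1 → $8 + $8 + $8 + $2 = $26.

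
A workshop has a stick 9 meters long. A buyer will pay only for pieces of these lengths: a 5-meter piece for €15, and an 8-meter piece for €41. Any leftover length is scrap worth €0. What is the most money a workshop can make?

Build r[k] bottom-up: r[k] = max over allowed piece i of (p[i] + r[k−i]).
r[1] = 0
r[2] = 0
r[3] = 0
r[4] = 0
r[5] = 15
r[6] = 15
r[7] = 15
r[8] = 41
r[9] = 41
One optimal cutting: pieces 8 with 1 meter of scrap → €41.

41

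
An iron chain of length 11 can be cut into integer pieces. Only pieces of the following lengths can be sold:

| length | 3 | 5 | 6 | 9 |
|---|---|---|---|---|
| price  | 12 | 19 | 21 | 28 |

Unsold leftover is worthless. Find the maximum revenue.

43

Build best[k] bottom-up: best[k] = max over allowed piece i of (p[i] + best[k−i]).
best[1] = 0
best[2] = 0
best[3] = 12
best[4] = 12
best[5] = 19
best[6] = 24  (first piece 3, then best[3]=12)
best[7] = 24
best[8] = 31  (first piece 3, then best[5]=19)
best[9] = 36  (first piece 3, then best[6]=24)
best[10] = 38  (first piece 5, then best[5]=19)
best[11] = 43  (first piece 3, then best[8]=31)
One optimal cutting: 5 + 3 + 3 → $43.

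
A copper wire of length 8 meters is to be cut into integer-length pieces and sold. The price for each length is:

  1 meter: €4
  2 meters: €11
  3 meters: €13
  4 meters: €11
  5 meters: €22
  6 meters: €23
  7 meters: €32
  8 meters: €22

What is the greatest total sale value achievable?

44

Consider every possible first cut. r[k] is the best of p[i]+r[k−i] over all sellable i≤k.
r[1] = 4
r[2] = 11
r[3] = 15  (first piece 1, then r[2]=11)
r[4] = 22  (first piece 2, then r[2]=11)
r[5] = 26  (first piece 1, then r[4]=22)
r[6] = 33  (first piece 2, then r[4]=22)
r[7] = 37  (first piece 1, then r[6]=33)
r[8] = 44  (first piece 2, then r[6]=33)
One optimal cutting: 2 + 2 + 2 + 2 → €11 + €11 + €11 + €11 = €44.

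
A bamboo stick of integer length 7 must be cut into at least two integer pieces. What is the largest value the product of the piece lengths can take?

Fill prod[k] for k=2..7: at each k try every first piece i and multiply by the better of (k−i) uncut or prod[k−i].
prod[2] = 1*max(1,0) = 1*1 = 1
prod[3] = 1*max(2,1) = 1*2 = 2
prod[4] = 2*max(2,1) = 2*2 = 4
prod[5] = 2*max(3,2) = 2*3 = 6
prod[6] = 3*max(3,2) = 3*3 = 9
prod[7] = 2*max(5,6) = 2*6 = 12
One optimal split: 3 + 2 + 2; product 3*2*2 = 12.

12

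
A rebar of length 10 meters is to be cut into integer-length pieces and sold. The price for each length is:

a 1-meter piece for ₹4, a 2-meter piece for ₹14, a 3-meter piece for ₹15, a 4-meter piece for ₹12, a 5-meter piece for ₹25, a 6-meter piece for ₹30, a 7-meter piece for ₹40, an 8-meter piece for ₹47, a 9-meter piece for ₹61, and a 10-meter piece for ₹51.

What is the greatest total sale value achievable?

70

Build R[k] bottom-up: R[k] = max over allowed piece i of (p[i] + R[k−i]).
R[1] = 4
R[2] = 14
R[3] = 18  (first piece 1, then R[2]=14)
R[4] = 28  (first piece 2, then R[2]=14)
R[5] = 32  (first piece 1, then R[4]=28)
R[6] = 42  (first piece 2, then R[4]=28)
R[7] = 46  (first piece 1, then R[6]=42)
R[8] = 56  (first piece 2, then R[6]=42)
R[9] = 61
R[10] = 70  (first piece 2, then R[8]=56)
One optimal cutting: 2 + 2 + 2 + 2 + 2 → ₹14 + ₹14 + ₹14 + ₹14 + ₹14 = ₹70.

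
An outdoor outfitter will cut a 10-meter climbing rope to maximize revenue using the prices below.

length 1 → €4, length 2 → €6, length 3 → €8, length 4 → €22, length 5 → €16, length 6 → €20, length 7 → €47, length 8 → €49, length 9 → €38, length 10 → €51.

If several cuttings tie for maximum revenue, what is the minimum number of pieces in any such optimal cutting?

Let r[k] be the best obtainable value from length k. For each k, try every first piece i and keep the best of price[i] + r[k−i].
r[1] = 4
r[2] = 8  (first piece 1, then r[1]=4)
r[3] = 12  (first piece 1, then r[2]=8)
r[4] = 22
r[5] = 26  (first piece 1, then r[4]=22)
r[6] = 30  (first piece 1, then r[5]=26)
r[7] = 47
r[8] = 51  (first piece 1, then r[7]=47)
r[9] = 55  (first piece 1, then r[8]=51)
r[10] = 59  (first piece 1, then r[9]=55)
Maximum revenue is €59.
Now minimize piece count subject to staying optimal: for each k, pieces[k] = 1 + min over i with p[i]+r[k−i]=r[k] of pieces[k−i].
pieces[7] = 1
pieces[8] = 2
pieces[9] = 3
pieces[10] = 4

4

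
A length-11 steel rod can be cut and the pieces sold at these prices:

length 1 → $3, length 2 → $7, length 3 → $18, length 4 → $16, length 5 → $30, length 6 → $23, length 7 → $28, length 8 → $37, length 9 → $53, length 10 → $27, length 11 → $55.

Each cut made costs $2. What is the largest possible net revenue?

Let r[k] be the best obtainable value from length k. For each k, try every first piece i and keep the best of price[i] + r[k−i] minus the 2 cut fee when i<k.
r[1] = 3
r[2] = max(3+3-2, 7+0) = 7
r[3] = max(3+7-2, 7+3-2, 18+0) = 18
r[4] = max(3+18-2, 7+7-2, 18+3-2, 16+0) = 19
r[5] = max(3+19-2, 7+18-2, 18+7-2, 16+3-2, 30+0) = 30
r[6] = max(3+30-2, 7+19-2, 18+18-2, 16+7-2, 30+3-2, 23+0) = 34
r[7] = max(3+34-2, 7+30-2, 18+19-2, …, 23+3-2, 28+0) = 35
r[8] = max(3+35-2, 7+34-2, 18+30-2, …, 28+3-2, 37+0) = 46
r[9] = max(3+46-2, 7+35-2, 18+34-2, …, 37+3-2, 53+0) = 53
r[10] = max(3+53-2, 7+46-2, 18+35-2, …, 53+3-2, 27+0) = 58
r[11] = max(3+58-2, 7+53-2, 18+46-2, …, 27+3-2, 55+0) = 62
One optimal plan: pieces 5 + 3 + 3 (2 cuts) → $66 − $4 = $62.

62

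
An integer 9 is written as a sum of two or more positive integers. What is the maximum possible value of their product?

27

Let f[k] be the best product for length k (with at least one cut). For each first piece i, the rest contributes max(k−i, f[k−i]).
f[2] = 1*max(1,0) = 1*1 = 1
f[3] = max(1*2, 2*1) = 2
f[4] = max(1*3, 2*2, 3*1) = 4
f[5] = max(1*4, 2*3, 3*2, 4*1) = 6
f[6] = max(1*6, 2*4, 3*3, 4*2, 5*1) = 9
f[7] = max(1*9, 2*6, 3*4, 4*3, 5*2, 6*1) = 12
f[8] = max(1*12, 2*9, 3*6, …, 6*2, 7*1) = 18
f[9] = max(1*18, 2*12, 3*9, …, 7*2, 8*1) = 27
One optimal split: 3 + 3 + 3; product 3*3*3 = 27.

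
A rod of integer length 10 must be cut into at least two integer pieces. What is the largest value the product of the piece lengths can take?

Define P[k] = max over 1≤i<k of i · max(k−i, P[k−i]); the inner max lets the remainder stay uncut if that's better.
P[2] = 1*max(1,0) = 1*1 = 1
P[3] = max(1*2, 2*1) = 2
P[4] = max(1*3, 2*2, 3*1) = 4
P[5] = max(1*4, 2*3, 3*2, 4*1) = 6
P[6] = max(1*6, 2*4, 3*3, 4*2, 5*1) = 9
P[7] = max(1*9, 2*6, 3*4, 4*3, 5*2, 6*1) = 12
P[8] = max(1*12, 2*9, 3*6, …, 6*2, 7*1) = 18
P[9] = max(1*18, 2*12, 3*9, …, 7*2, 8*1) = 27
P[10] = max(1*27, 2*18, 3*12, …, 8*2, 9*1) = 36
One optimal split: 3 + 3 + 2 + 2; product 3*3*2*2 = 36.

36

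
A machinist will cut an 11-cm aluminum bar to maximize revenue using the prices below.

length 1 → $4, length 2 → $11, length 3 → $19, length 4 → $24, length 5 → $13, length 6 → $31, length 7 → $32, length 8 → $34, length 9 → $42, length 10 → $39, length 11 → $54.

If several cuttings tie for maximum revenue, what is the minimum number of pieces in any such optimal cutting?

4

Build r[k] bottom-up: r[k] = max over allowed piece i of (p[i] + r[k−i]).
r[1] = 4
r[2] = max(4+4, 11+0) = 11
r[3] = max(4+11, 11+4, 19+0) = 19
r[4] = max(4+19, 11+11, 19+4, 24+0) = 24
r[5] = max(4+24, 11+19, 19+11, 24+4, 13+0) = 30
r[6] = max(4+30, 11+24, 19+19, 24+11, 13+4, 31+0) = 38
r[7] = max(4+38, 11+30, 19+24, …, 31+4, 32+0) = 43
r[8] = max(4+43, 11+38, 19+30, …, 32+4, 34+0) = 49
r[9] = max(4+49, 11+43, 19+38, …, 34+4, 42+0) = 57
r[10] = max(4+57, 11+49, 19+43, …, 42+4, 39+0) = 62
r[11] = max(4+62, 11+57, 19+49, …, 39+4, 54+0) = 68
Maximum revenue is $68.
Now minimize piece count subject to staying optimal: for each k, pieces[k] = 1 + min over i with p[i]+r[k−i]=r[k] of pieces[k−i].
pieces[8] = 3
pieces[9] = 3
pieces[10] = 3
pieces[11] = 4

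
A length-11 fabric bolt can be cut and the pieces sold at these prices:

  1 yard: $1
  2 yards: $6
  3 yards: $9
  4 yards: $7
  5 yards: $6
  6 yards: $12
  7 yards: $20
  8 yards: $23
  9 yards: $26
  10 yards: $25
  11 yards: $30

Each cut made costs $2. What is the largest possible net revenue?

Build v[k] bottom-up: v[k] = max over allowed piece i of (p[i] + v[k−i]) − 2 per cut.
v[1] = 1
v[2] = max(1+1-2, 6+0) = 6
v[3] = max(1+6-2, 6+1-2, 9+0) = 9
v[4] = max(1+9-2, 6+6-2, 9+1-2, 7+0) = 10
v[5] = max(1+10-2, 6+9-2, 9+6-2, 7+1-2, 6+0) = 13
v[6] = max(1+13-2, 6+10-2, 9+9-2, 7+6-2, 6+1-2, 12+0) = 16
v[7] = max(1+16-2, 6+13-2, 9+10-2, …, 12+1-2, 20+0) = 20
v[8] = max(1+20-2, 6+16-2, 9+13-2, …, 20+1-2, 23+0) = 23
v[9] = max(1+23-2, 6+20-2, 9+16-2, …, 23+1-2, 26+0) = 26
v[10] = max(1+26-2, 6+23-2, 9+20-2, …, 26+1-2, 25+0) = 27
v[11] = max(1+27-2, 6+26-2, 9+23-2, …, 25+1-2, 30+0) = 30
One optimal plan: pieces 9 + 2 (1 cut) → $32 − $2 = $30.

30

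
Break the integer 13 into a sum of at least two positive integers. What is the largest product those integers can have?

Let m[k] be the best product for length k (with at least one cut). For each first piece i, the rest contributes max(k−i, m[k−i]).
m[2] = 1×max(1,0) = 1×1 = 1
m[3] = 1×max(2,1) = 1×2 = 2
m[4] = 2×max(2,1) = 2×2 = 4
m[5] = 2×max(3,2) = 2×3 = 6
m[6] = 3×max(3,2) = 3×3 = 9
m[7] = 2×max(5,6) = 2×6 = 12
m[8] = 2×max(6,9) = 2×9 = 18
m[9] = 3×max(6,9) = 3×9 = 27
m[10] = 2×max(8,18) = 2×18 = 36
m[11] = 2×max(9,27) = 2×27 = 54
m[12] = 3×max(9,27) = 3×27 = 81
m[13] = 2×max(11,54) = 2×54 = 108
One optimal split: 3 + 3 + 3 + 2 + 2; product 3×3×3×2×2 = 108.

108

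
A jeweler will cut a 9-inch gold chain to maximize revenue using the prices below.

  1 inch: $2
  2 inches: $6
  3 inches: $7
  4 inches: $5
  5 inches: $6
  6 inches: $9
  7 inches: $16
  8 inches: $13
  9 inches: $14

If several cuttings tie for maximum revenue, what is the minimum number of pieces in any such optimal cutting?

5

Build r[k] bottom-up: r[k] = max over allowed piece i of (p[i] + r[k−i]).
r[1] = 2
r[2] = 6
r[3] = 8  (first piece 1, then r[2]=6)
r[4] = 12  (first piece 2, then r[2]=6)
r[5] = 14  (first piece 1, then r[4]=12)
r[6] = 18  (first piece 2, then r[4]=12)
r[7] = 20  (first piece 1, then r[6]=18)
r[8] = 24  (first piece 2, then r[6]=18)
r[9] = 26  (first piece 1, then r[8]=24)
Maximum revenue is $26.
Now minimize piece count subject to staying optimal: for each k, pieces[k] = 1 + min over i with p[i]+r[k−i]=r[k] of pieces[k−i].
pieces[6] = 3
pieces[7] = 4
pieces[8] = 4
pieces[9] = 5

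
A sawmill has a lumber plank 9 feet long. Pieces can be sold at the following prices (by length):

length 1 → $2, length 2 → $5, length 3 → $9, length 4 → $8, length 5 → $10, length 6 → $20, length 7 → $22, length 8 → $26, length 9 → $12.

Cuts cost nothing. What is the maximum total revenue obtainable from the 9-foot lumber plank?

Consider every possible first cut. R[k] is the best of p[i]+R[k−i] over all sellable i≤k.
R[1] = 2
R[2] = 5
R[3] = 9
R[4] = 11  (first piece 1, then R[3]=9)
R[5] = 14  (first piece 2, then R[3]=9)
R[6] = 20
R[7] = 22  (first piece 1, then R[6]=20)
R[8] = 26
R[9] = 29  (first piece 3, then R[6]=20)
One optimal cutting: 6 + 3 → $20 + $9 = $29.

29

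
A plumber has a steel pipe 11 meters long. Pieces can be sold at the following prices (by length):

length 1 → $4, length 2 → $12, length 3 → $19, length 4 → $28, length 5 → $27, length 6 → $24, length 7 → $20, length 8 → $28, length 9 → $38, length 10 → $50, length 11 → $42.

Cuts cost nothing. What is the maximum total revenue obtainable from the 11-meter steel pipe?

Let r[k] be the best obtainable value from length k. For each k, try every first piece i and keep the best of price[i] + r[k−i].
r[1] = 4
r[2] = 12
r[3] = 19
r[4] = 28
r[5] = 32  (first piece 1, then r[4]=28)
r[6] = 40  (first piece 2, then r[4]=28)
r[7] = 47  (first piece 3, then r[4]=28)
r[8] = 56  (first piece 4, then r[4]=28)
r[9] = 60  (first piece 1, then r[8]=56)
r[10] = 68  (first piece 2, then r[8]=56)
r[11] = 75  (first piece 3, then r[8]=56)
One optimal cutting: 4 + 4 + 3 → $28 + $28 + $19 = $75.

75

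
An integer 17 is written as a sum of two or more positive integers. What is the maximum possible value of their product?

Let m[k] be the best product for length k (with at least one cut). For each first piece i, the rest contributes max(k−i, m[k−i]).
Small cases: m[2]=1, m[3]=2, m[4]=4, m[5]=6, m[6]=9, m[7]=12, m[8]=18, m[9]=27.
m[10] = 2*max(8,18) = 2*18 = 36
m[11] = 2*max(9,27) = 2*27 = 54
m[12] = 3*max(9,27) = 3*27 = 81
m[13] = 2*max(11,54) = 2*54 = 108
m[14] = 2*max(12,81) = 2*81 = 162
m[15] = 3*max(12,81) = 3*81 = 243
m[16] = 2*max(14,162) = 2*162 = 324
m[17] = 2*max(15,243) = 2*243 = 486
One optimal split: 3 + 3 + 3 + 3 + 3 + 2; product 3*3*3*3*3*2 = 486.

486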